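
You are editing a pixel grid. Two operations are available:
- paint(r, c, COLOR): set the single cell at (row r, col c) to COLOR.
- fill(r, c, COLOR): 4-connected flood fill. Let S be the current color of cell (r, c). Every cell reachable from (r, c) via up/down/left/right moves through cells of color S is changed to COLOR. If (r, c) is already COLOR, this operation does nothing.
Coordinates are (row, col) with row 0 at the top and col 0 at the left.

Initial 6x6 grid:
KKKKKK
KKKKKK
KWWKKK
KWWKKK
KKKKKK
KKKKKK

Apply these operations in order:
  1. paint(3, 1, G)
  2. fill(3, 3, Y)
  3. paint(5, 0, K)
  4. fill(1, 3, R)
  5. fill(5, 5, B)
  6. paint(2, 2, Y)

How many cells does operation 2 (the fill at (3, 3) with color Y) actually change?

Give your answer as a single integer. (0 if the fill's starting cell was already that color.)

After op 1 paint(3,1,G):
KKKKKK
KKKKKK
KWWKKK
KGWKKK
KKKKKK
KKKKKK
After op 2 fill(3,3,Y) [32 cells changed]:
YYYYYY
YYYYYY
YWWYYY
YGWYYY
YYYYYY
YYYYYY

Answer: 32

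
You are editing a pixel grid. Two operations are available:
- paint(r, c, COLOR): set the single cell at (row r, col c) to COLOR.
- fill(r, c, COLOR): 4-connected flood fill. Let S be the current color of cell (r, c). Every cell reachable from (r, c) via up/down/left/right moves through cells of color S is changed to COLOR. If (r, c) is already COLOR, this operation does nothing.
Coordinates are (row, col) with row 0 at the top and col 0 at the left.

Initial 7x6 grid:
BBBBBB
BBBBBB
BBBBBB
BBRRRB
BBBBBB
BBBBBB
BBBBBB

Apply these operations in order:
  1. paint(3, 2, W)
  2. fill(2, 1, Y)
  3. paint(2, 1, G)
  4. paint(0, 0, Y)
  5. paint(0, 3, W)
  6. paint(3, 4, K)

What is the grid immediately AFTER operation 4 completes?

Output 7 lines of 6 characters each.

Answer: YYYYYY
YYYYYY
YGYYYY
YYWRRY
YYYYYY
YYYYYY
YYYYYY

Derivation:
After op 1 paint(3,2,W):
BBBBBB
BBBBBB
BBBBBB
BBWRRB
BBBBBB
BBBBBB
BBBBBB
After op 2 fill(2,1,Y) [39 cells changed]:
YYYYYY
YYYYYY
YYYYYY
YYWRRY
YYYYYY
YYYYYY
YYYYYY
After op 3 paint(2,1,G):
YYYYYY
YYYYYY
YGYYYY
YYWRRY
YYYYYY
YYYYYY
YYYYYY
After op 4 paint(0,0,Y):
YYYYYY
YYYYYY
YGYYYY
YYWRRY
YYYYYY
YYYYYY
YYYYYY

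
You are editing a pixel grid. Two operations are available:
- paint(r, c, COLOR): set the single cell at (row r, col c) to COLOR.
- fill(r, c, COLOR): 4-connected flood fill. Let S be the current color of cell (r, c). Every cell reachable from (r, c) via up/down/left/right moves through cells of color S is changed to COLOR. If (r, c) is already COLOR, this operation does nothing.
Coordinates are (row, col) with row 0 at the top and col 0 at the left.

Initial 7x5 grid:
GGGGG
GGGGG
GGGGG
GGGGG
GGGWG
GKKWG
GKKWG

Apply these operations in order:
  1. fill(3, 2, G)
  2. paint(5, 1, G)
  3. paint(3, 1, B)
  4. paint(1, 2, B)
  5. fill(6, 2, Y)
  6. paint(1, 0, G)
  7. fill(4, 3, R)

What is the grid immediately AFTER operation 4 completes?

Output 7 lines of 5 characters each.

Answer: GGGGG
GGBGG
GGGGG
GBGGG
GGGWG
GGKWG
GKKWG

Derivation:
After op 1 fill(3,2,G) [0 cells changed]:
GGGGG
GGGGG
GGGGG
GGGGG
GGGWG
GKKWG
GKKWG
After op 2 paint(5,1,G):
GGGGG
GGGGG
GGGGG
GGGGG
GGGWG
GGKWG
GKKWG
After op 3 paint(3,1,B):
GGGGG
GGGGG
GGGGG
GBGGG
GGGWG
GGKWG
GKKWG
After op 4 paint(1,2,B):
GGGGG
GGBGG
GGGGG
GBGGG
GGGWG
GGKWG
GKKWG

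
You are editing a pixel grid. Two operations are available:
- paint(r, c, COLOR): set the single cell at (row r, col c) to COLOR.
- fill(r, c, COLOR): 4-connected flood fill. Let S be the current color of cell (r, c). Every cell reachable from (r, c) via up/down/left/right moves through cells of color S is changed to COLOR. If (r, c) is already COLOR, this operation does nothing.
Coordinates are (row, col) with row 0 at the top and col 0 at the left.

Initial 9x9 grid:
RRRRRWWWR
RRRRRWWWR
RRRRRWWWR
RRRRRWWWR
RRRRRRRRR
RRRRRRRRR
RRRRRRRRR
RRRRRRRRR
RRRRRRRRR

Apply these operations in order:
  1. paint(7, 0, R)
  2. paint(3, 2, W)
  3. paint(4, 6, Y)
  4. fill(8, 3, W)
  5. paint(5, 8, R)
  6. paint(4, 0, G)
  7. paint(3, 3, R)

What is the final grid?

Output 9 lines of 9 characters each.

Answer: WWWWWWWWW
WWWWWWWWW
WWWWWWWWW
WWWRWWWWW
GWWWWWYWW
WWWWWWWWR
WWWWWWWWW
WWWWWWWWW
WWWWWWWWW

Derivation:
After op 1 paint(7,0,R):
RRRRRWWWR
RRRRRWWWR
RRRRRWWWR
RRRRRWWWR
RRRRRRRRR
RRRRRRRRR
RRRRRRRRR
RRRRRRRRR
RRRRRRRRR
After op 2 paint(3,2,W):
RRRRRWWWR
RRRRRWWWR
RRRRRWWWR
RRWRRWWWR
RRRRRRRRR
RRRRRRRRR
RRRRRRRRR
RRRRRRRRR
RRRRRRRRR
After op 3 paint(4,6,Y):
RRRRRWWWR
RRRRRWWWR
RRRRRWWWR
RRWRRWWWR
RRRRRRYRR
RRRRRRRRR
RRRRRRRRR
RRRRRRRRR
RRRRRRRRR
After op 4 fill(8,3,W) [67 cells changed]:
WWWWWWWWW
WWWWWWWWW
WWWWWWWWW
WWWWWWWWW
WWWWWWYWW
WWWWWWWWW
WWWWWWWWW
WWWWWWWWW
WWWWWWWWW
After op 5 paint(5,8,R):
WWWWWWWWW
WWWWWWWWW
WWWWWWWWW
WWWWWWWWW
WWWWWWYWW
WWWWWWWWR
WWWWWWWWW
WWWWWWWWW
WWWWWWWWW
After op 6 paint(4,0,G):
WWWWWWWWW
WWWWWWWWW
WWWWWWWWW
WWWWWWWWW
GWWWWWYWW
WWWWWWWWR
WWWWWWWWW
WWWWWWWWW
WWWWWWWWW
After op 7 paint(3,3,R):
WWWWWWWWW
WWWWWWWWW
WWWWWWWWW
WWWRWWWWW
GWWWWWYWW
WWWWWWWWR
WWWWWWWWW
WWWWWWWWW
WWWWWWWWW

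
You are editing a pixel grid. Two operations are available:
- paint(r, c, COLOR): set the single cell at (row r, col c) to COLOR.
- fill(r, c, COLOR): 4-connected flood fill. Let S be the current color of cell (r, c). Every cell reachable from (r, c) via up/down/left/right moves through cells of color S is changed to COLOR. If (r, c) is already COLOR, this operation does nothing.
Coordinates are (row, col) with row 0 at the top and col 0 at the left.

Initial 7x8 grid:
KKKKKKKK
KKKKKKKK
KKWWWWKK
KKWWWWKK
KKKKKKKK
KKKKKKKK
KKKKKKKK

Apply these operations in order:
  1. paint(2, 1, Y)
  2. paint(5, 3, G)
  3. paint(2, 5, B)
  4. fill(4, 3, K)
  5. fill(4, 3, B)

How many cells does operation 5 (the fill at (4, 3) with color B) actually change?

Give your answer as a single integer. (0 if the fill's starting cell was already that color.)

After op 1 paint(2,1,Y):
KKKKKKKK
KKKKKKKK
KYWWWWKK
KKWWWWKK
KKKKKKKK
KKKKKKKK
KKKKKKKK
After op 2 paint(5,3,G):
KKKKKKKK
KKKKKKKK
KYWWWWKK
KKWWWWKK
KKKKKKKK
KKKGKKKK
KKKKKKKK
After op 3 paint(2,5,B):
KKKKKKKK
KKKKKKKK
KYWWWBKK
KKWWWWKK
KKKKKKKK
KKKGKKKK
KKKKKKKK
After op 4 fill(4,3,K) [0 cells changed]:
KKKKKKKK
KKKKKKKK
KYWWWBKK
KKWWWWKK
KKKKKKKK
KKKGKKKK
KKKKKKKK
After op 5 fill(4,3,B) [46 cells changed]:
BBBBBBBB
BBBBBBBB
BYWWWBBB
BBWWWWBB
BBBBBBBB
BBBGBBBB
BBBBBBBB

Answer: 46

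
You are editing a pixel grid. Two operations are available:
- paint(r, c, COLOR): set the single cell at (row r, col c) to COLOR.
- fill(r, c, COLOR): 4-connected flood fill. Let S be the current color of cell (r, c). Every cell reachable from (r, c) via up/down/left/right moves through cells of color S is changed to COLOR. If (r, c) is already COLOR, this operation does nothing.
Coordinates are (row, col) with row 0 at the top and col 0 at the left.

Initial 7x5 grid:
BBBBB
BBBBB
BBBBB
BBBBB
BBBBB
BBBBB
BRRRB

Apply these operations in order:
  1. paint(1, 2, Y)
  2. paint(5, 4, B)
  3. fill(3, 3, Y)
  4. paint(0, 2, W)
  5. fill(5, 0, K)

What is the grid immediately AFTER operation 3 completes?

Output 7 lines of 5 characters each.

After op 1 paint(1,2,Y):
BBBBB
BBYBB
BBBBB
BBBBB
BBBBB
BBBBB
BRRRB
After op 2 paint(5,4,B):
BBBBB
BBYBB
BBBBB
BBBBB
BBBBB
BBBBB
BRRRB
After op 3 fill(3,3,Y) [31 cells changed]:
YYYYY
YYYYY
YYYYY
YYYYY
YYYYY
YYYYY
YRRRY

Answer: YYYYY
YYYYY
YYYYY
YYYYY
YYYYY
YYYYY
YRRRY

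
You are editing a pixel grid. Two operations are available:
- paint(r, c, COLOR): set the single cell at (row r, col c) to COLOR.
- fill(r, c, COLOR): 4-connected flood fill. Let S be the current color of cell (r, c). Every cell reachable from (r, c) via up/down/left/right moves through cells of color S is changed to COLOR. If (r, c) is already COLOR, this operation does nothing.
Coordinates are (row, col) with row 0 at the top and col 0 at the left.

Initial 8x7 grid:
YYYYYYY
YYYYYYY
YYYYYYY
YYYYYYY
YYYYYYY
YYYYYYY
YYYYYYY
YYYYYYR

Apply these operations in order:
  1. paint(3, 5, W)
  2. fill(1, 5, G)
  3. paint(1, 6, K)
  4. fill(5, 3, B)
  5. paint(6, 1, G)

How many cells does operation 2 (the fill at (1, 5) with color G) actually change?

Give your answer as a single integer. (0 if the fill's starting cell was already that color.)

After op 1 paint(3,5,W):
YYYYYYY
YYYYYYY
YYYYYYY
YYYYYWY
YYYYYYY
YYYYYYY
YYYYYYY
YYYYYYR
After op 2 fill(1,5,G) [54 cells changed]:
GGGGGGG
GGGGGGG
GGGGGGG
GGGGGWG
GGGGGGG
GGGGGGG
GGGGGGG
GGGGGGR

Answer: 54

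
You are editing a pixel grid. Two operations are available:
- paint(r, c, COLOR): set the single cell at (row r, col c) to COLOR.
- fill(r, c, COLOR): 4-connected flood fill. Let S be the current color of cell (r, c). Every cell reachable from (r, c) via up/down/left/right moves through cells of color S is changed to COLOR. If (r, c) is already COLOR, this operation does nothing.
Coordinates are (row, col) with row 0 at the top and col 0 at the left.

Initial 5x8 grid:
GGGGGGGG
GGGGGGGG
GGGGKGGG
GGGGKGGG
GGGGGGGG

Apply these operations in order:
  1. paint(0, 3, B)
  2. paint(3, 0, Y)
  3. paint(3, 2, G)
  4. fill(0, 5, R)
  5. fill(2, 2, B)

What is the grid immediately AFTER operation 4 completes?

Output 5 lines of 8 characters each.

After op 1 paint(0,3,B):
GGGBGGGG
GGGGGGGG
GGGGKGGG
GGGGKGGG
GGGGGGGG
After op 2 paint(3,0,Y):
GGGBGGGG
GGGGGGGG
GGGGKGGG
YGGGKGGG
GGGGGGGG
After op 3 paint(3,2,G):
GGGBGGGG
GGGGGGGG
GGGGKGGG
YGGGKGGG
GGGGGGGG
After op 4 fill(0,5,R) [36 cells changed]:
RRRBRRRR
RRRRRRRR
RRRRKRRR
YRRRKRRR
RRRRRRRR

Answer: RRRBRRRR
RRRRRRRR
RRRRKRRR
YRRRKRRR
RRRRRRRR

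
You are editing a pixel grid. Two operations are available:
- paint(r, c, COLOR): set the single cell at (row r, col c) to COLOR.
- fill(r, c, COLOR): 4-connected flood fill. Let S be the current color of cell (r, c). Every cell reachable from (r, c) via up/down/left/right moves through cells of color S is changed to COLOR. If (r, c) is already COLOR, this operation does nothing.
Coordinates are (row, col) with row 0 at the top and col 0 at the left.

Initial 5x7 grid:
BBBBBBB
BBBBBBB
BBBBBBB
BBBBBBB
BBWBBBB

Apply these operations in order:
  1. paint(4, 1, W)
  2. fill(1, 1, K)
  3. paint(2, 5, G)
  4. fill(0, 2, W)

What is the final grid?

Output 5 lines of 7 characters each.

Answer: WWWWWWW
WWWWWWW
WWWWWGW
WWWWWWW
WWWWWWW

Derivation:
After op 1 paint(4,1,W):
BBBBBBB
BBBBBBB
BBBBBBB
BBBBBBB
BWWBBBB
After op 2 fill(1,1,K) [33 cells changed]:
KKKKKKK
KKKKKKK
KKKKKKK
KKKKKKK
KWWKKKK
After op 3 paint(2,5,G):
KKKKKKK
KKKKKKK
KKKKKGK
KKKKKKK
KWWKKKK
After op 4 fill(0,2,W) [32 cells changed]:
WWWWWWW
WWWWWWW
WWWWWGW
WWWWWWW
WWWWWWW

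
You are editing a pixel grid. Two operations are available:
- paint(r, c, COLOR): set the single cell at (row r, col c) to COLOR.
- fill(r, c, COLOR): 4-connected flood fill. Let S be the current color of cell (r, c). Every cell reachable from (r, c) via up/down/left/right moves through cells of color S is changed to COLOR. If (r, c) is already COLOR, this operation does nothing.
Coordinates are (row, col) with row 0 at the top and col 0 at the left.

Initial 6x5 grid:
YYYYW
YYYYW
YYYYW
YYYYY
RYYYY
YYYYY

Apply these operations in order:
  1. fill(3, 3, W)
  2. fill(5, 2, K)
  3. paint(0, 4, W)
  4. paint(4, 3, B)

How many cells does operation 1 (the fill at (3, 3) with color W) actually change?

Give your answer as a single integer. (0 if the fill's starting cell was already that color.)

Answer: 26

Derivation:
After op 1 fill(3,3,W) [26 cells changed]:
WWWWW
WWWWW
WWWWW
WWWWW
RWWWW
WWWWW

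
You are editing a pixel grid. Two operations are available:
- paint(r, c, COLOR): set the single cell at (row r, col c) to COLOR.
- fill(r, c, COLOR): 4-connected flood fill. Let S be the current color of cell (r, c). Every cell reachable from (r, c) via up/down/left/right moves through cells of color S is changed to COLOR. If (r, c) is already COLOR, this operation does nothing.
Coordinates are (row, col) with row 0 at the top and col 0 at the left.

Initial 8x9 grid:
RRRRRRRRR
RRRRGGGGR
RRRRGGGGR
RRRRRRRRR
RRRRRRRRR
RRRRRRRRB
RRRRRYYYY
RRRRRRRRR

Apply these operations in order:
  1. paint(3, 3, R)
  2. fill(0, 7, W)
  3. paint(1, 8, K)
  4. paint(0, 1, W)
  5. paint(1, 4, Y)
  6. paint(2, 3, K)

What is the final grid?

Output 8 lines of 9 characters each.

Answer: WWWWWWWWW
WWWWYGGGK
WWWKGGGGW
WWWWWWWWW
WWWWWWWWW
WWWWWWWWB
WWWWWYYYY
WWWWWWWWW

Derivation:
After op 1 paint(3,3,R):
RRRRRRRRR
RRRRGGGGR
RRRRGGGGR
RRRRRRRRR
RRRRRRRRR
RRRRRRRRB
RRRRRYYYY
RRRRRRRRR
After op 2 fill(0,7,W) [59 cells changed]:
WWWWWWWWW
WWWWGGGGW
WWWWGGGGW
WWWWWWWWW
WWWWWWWWW
WWWWWWWWB
WWWWWYYYY
WWWWWWWWW
After op 3 paint(1,8,K):
WWWWWWWWW
WWWWGGGGK
WWWWGGGGW
WWWWWWWWW
WWWWWWWWW
WWWWWWWWB
WWWWWYYYY
WWWWWWWWW
After op 4 paint(0,1,W):
WWWWWWWWW
WWWWGGGGK
WWWWGGGGW
WWWWWWWWW
WWWWWWWWW
WWWWWWWWB
WWWWWYYYY
WWWWWWWWW
After op 5 paint(1,4,Y):
WWWWWWWWW
WWWWYGGGK
WWWWGGGGW
WWWWWWWWW
WWWWWWWWW
WWWWWWWWB
WWWWWYYYY
WWWWWWWWW
After op 6 paint(2,3,K):
WWWWWWWWW
WWWWYGGGK
WWWKGGGGW
WWWWWWWWW
WWWWWWWWW
WWWWWWWWB
WWWWWYYYY
WWWWWWWWW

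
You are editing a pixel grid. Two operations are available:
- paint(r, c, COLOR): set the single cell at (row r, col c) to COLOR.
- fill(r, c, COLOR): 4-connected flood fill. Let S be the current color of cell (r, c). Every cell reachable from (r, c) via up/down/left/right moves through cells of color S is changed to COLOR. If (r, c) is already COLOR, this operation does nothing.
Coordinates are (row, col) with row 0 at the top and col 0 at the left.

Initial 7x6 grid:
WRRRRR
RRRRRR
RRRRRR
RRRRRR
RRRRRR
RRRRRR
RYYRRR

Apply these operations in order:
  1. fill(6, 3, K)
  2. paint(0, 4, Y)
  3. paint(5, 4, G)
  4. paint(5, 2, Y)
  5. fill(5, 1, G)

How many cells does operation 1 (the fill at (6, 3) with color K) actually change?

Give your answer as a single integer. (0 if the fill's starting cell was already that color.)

After op 1 fill(6,3,K) [39 cells changed]:
WKKKKK
KKKKKK
KKKKKK
KKKKKK
KKKKKK
KKKKKK
KYYKKK

Answer: 39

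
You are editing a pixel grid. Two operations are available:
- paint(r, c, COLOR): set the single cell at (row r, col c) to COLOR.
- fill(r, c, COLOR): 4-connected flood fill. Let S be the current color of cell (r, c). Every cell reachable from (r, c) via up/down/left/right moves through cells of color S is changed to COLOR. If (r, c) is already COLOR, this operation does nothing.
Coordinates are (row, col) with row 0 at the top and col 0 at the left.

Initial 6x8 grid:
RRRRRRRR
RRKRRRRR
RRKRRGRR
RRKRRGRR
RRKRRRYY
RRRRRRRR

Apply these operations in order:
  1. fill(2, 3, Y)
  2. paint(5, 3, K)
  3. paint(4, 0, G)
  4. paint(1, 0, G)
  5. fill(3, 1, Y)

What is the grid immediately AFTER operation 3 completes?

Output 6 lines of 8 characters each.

After op 1 fill(2,3,Y) [40 cells changed]:
YYYYYYYY
YYKYYYYY
YYKYYGYY
YYKYYGYY
YYKYYYYY
YYYYYYYY
After op 2 paint(5,3,K):
YYYYYYYY
YYKYYYYY
YYKYYGYY
YYKYYGYY
YYKYYYYY
YYYKYYYY
After op 3 paint(4,0,G):
YYYYYYYY
YYKYYYYY
YYKYYGYY
YYKYYGYY
GYKYYYYY
YYYKYYYY

Answer: YYYYYYYY
YYKYYYYY
YYKYYGYY
YYKYYGYY
GYKYYYYY
YYYKYYYY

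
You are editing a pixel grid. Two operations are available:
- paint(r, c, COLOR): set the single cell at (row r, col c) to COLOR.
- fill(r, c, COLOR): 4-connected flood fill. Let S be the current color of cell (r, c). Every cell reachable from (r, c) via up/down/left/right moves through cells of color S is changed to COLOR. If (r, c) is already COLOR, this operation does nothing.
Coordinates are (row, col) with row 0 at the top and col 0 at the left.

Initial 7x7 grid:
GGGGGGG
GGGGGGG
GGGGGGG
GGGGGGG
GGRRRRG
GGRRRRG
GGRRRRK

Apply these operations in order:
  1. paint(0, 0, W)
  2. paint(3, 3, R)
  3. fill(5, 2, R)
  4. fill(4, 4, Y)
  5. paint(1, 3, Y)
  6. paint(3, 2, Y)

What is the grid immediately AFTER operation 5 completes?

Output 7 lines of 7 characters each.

After op 1 paint(0,0,W):
WGGGGGG
GGGGGGG
GGGGGGG
GGGGGGG
GGRRRRG
GGRRRRG
GGRRRRK
After op 2 paint(3,3,R):
WGGGGGG
GGGGGGG
GGGGGGG
GGGRGGG
GGRRRRG
GGRRRRG
GGRRRRK
After op 3 fill(5,2,R) [0 cells changed]:
WGGGGGG
GGGGGGG
GGGGGGG
GGGRGGG
GGRRRRG
GGRRRRG
GGRRRRK
After op 4 fill(4,4,Y) [13 cells changed]:
WGGGGGG
GGGGGGG
GGGGGGG
GGGYGGG
GGYYYYG
GGYYYYG
GGYYYYK
After op 5 paint(1,3,Y):
WGGGGGG
GGGYGGG
GGGGGGG
GGGYGGG
GGYYYYG
GGYYYYG
GGYYYYK

Answer: WGGGGGG
GGGYGGG
GGGGGGG
GGGYGGG
GGYYYYG
GGYYYYG
GGYYYYK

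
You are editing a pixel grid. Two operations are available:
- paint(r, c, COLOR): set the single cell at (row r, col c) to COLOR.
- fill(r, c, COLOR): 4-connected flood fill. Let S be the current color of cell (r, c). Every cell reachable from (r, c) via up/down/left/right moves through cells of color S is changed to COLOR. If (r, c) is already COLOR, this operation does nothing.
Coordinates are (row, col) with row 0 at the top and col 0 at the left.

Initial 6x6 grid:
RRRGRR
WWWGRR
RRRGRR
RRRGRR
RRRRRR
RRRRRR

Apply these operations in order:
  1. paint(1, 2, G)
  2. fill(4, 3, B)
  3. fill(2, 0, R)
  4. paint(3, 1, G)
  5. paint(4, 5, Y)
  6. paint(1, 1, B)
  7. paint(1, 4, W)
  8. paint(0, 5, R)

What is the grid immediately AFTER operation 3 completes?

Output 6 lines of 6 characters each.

Answer: RRRGRR
WWGGRR
RRRGRR
RRRGRR
RRRRRR
RRRRRR

Derivation:
After op 1 paint(1,2,G):
RRRGRR
WWGGRR
RRRGRR
RRRGRR
RRRRRR
RRRRRR
After op 2 fill(4,3,B) [26 cells changed]:
RRRGBB
WWGGBB
BBBGBB
BBBGBB
BBBBBB
BBBBBB
After op 3 fill(2,0,R) [26 cells changed]:
RRRGRR
WWGGRR
RRRGRR
RRRGRR
RRRRRR
RRRRRR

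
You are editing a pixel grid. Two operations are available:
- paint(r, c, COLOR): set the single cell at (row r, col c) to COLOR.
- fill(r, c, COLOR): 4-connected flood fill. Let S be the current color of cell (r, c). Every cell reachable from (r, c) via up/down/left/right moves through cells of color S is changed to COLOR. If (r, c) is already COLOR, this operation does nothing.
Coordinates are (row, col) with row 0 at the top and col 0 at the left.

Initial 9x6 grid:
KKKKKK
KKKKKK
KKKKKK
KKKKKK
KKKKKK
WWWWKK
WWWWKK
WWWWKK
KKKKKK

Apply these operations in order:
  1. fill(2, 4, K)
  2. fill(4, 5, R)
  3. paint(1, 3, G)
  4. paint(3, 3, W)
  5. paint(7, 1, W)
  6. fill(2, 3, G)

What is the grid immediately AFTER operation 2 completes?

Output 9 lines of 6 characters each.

After op 1 fill(2,4,K) [0 cells changed]:
KKKKKK
KKKKKK
KKKKKK
KKKKKK
KKKKKK
WWWWKK
WWWWKK
WWWWKK
KKKKKK
After op 2 fill(4,5,R) [42 cells changed]:
RRRRRR
RRRRRR
RRRRRR
RRRRRR
RRRRRR
WWWWRR
WWWWRR
WWWWRR
RRRRRR

Answer: RRRRRR
RRRRRR
RRRRRR
RRRRRR
RRRRRR
WWWWRR
WWWWRR
WWWWRR
RRRRRR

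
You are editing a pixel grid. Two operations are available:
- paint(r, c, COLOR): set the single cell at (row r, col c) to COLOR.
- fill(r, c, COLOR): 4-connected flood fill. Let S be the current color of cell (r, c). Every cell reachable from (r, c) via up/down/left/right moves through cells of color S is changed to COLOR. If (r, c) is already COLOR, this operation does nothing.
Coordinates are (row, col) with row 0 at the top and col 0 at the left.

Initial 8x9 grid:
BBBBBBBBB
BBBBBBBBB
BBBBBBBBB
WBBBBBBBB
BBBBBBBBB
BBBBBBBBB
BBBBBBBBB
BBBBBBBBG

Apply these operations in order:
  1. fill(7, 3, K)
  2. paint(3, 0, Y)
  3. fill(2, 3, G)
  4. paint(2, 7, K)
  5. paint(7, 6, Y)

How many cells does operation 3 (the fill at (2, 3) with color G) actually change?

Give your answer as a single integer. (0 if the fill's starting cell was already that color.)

After op 1 fill(7,3,K) [70 cells changed]:
KKKKKKKKK
KKKKKKKKK
KKKKKKKKK
WKKKKKKKK
KKKKKKKKK
KKKKKKKKK
KKKKKKKKK
KKKKKKKKG
After op 2 paint(3,0,Y):
KKKKKKKKK
KKKKKKKKK
KKKKKKKKK
YKKKKKKKK
KKKKKKKKK
KKKKKKKKK
KKKKKKKKK
KKKKKKKKG
After op 3 fill(2,3,G) [70 cells changed]:
GGGGGGGGG
GGGGGGGGG
GGGGGGGGG
YGGGGGGGG
GGGGGGGGG
GGGGGGGGG
GGGGGGGGG
GGGGGGGGG

Answer: 70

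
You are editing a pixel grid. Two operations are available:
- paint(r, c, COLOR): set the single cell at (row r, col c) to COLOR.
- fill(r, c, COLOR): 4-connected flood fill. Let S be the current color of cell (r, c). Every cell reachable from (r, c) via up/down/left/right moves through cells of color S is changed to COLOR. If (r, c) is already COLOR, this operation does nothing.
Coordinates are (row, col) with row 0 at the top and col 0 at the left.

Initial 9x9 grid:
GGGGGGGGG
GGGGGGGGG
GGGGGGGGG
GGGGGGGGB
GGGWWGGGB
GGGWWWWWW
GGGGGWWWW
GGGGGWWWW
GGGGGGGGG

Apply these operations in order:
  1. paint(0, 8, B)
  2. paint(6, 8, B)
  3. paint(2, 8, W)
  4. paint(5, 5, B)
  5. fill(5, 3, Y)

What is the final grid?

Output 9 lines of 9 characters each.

Answer: GGGGGGGGB
GGGGGGGGG
GGGGGGGGW
GGGGGGGGB
GGGYYGGGB
GGGYYBWWW
GGGGGWWWB
GGGGGWWWW
GGGGGGGGG

Derivation:
After op 1 paint(0,8,B):
GGGGGGGGB
GGGGGGGGG
GGGGGGGGG
GGGGGGGGB
GGGWWGGGB
GGGWWWWWW
GGGGGWWWW
GGGGGWWWW
GGGGGGGGG
After op 2 paint(6,8,B):
GGGGGGGGB
GGGGGGGGG
GGGGGGGGG
GGGGGGGGB
GGGWWGGGB
GGGWWWWWW
GGGGGWWWB
GGGGGWWWW
GGGGGGGGG
After op 3 paint(2,8,W):
GGGGGGGGB
GGGGGGGGG
GGGGGGGGW
GGGGGGGGB
GGGWWGGGB
GGGWWWWWW
GGGGGWWWB
GGGGGWWWW
GGGGGGGGG
After op 4 paint(5,5,B):
GGGGGGGGB
GGGGGGGGG
GGGGGGGGW
GGGGGGGGB
GGGWWGGGB
GGGWWBWWW
GGGGGWWWB
GGGGGWWWW
GGGGGGGGG
After op 5 fill(5,3,Y) [4 cells changed]:
GGGGGGGGB
GGGGGGGGG
GGGGGGGGW
GGGGGGGGB
GGGYYGGGB
GGGYYBWWW
GGGGGWWWB
GGGGGWWWW
GGGGGGGGG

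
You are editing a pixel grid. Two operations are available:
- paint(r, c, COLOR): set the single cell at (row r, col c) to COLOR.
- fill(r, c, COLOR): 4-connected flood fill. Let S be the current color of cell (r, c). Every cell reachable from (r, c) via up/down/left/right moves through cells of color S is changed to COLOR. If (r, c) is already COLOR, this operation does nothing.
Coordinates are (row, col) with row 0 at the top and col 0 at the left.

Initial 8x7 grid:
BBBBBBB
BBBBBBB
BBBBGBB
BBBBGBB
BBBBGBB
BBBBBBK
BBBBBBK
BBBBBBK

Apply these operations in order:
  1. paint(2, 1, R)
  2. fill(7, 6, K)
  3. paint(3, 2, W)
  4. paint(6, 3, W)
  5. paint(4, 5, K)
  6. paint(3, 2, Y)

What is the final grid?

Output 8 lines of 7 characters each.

Answer: BBBBBBB
BBBBBBB
BRBBGBB
BBYBGBB
BBBBGKB
BBBBBBK
BBBWBBK
BBBBBBK

Derivation:
After op 1 paint(2,1,R):
BBBBBBB
BBBBBBB
BRBBGBB
BBBBGBB
BBBBGBB
BBBBBBK
BBBBBBK
BBBBBBK
After op 2 fill(7,6,K) [0 cells changed]:
BBBBBBB
BBBBBBB
BRBBGBB
BBBBGBB
BBBBGBB
BBBBBBK
BBBBBBK
BBBBBBK
After op 3 paint(3,2,W):
BBBBBBB
BBBBBBB
BRBBGBB
BBWBGBB
BBBBGBB
BBBBBBK
BBBBBBK
BBBBBBK
After op 4 paint(6,3,W):
BBBBBBB
BBBBBBB
BRBBGBB
BBWBGBB
BBBBGBB
BBBBBBK
BBBWBBK
BBBBBBK
After op 5 paint(4,5,K):
BBBBBBB
BBBBBBB
BRBBGBB
BBWBGBB
BBBBGKB
BBBBBBK
BBBWBBK
BBBBBBK
After op 6 paint(3,2,Y):
BBBBBBB
BBBBBBB
BRBBGBB
BBYBGBB
BBBBGKB
BBBBBBK
BBBWBBK
BBBBBBK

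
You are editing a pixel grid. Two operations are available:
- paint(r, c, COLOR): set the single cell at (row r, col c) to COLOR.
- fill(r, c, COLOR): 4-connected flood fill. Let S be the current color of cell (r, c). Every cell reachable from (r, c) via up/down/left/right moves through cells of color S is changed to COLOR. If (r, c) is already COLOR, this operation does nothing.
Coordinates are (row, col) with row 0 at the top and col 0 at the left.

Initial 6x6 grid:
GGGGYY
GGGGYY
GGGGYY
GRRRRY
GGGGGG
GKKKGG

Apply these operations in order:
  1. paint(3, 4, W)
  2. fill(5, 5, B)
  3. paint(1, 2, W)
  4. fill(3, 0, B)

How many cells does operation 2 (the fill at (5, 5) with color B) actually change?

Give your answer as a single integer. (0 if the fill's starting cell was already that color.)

Answer: 22

Derivation:
After op 1 paint(3,4,W):
GGGGYY
GGGGYY
GGGGYY
GRRRWY
GGGGGG
GKKKGG
After op 2 fill(5,5,B) [22 cells changed]:
BBBBYY
BBBBYY
BBBBYY
BRRRWY
BBBBBB
BKKKBB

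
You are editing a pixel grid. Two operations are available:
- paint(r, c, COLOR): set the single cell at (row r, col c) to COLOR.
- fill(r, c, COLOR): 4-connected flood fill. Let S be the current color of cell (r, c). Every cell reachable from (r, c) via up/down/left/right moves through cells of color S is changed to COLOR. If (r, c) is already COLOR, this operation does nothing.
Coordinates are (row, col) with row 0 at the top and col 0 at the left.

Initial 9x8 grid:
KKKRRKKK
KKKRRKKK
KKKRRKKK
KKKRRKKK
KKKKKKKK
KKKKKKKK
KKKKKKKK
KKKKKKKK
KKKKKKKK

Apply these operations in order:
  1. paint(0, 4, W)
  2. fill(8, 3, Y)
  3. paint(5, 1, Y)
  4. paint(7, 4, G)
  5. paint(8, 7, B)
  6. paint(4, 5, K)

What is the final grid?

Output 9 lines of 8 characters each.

After op 1 paint(0,4,W):
KKKRWKKK
KKKRRKKK
KKKRRKKK
KKKRRKKK
KKKKKKKK
KKKKKKKK
KKKKKKKK
KKKKKKKK
KKKKKKKK
After op 2 fill(8,3,Y) [64 cells changed]:
YYYRWYYY
YYYRRYYY
YYYRRYYY
YYYRRYYY
YYYYYYYY
YYYYYYYY
YYYYYYYY
YYYYYYYY
YYYYYYYY
After op 3 paint(5,1,Y):
YYYRWYYY
YYYRRYYY
YYYRRYYY
YYYRRYYY
YYYYYYYY
YYYYYYYY
YYYYYYYY
YYYYYYYY
YYYYYYYY
After op 4 paint(7,4,G):
YYYRWYYY
YYYRRYYY
YYYRRYYY
YYYRRYYY
YYYYYYYY
YYYYYYYY
YYYYYYYY
YYYYGYYY
YYYYYYYY
After op 5 paint(8,7,B):
YYYRWYYY
YYYRRYYY
YYYRRYYY
YYYRRYYY
YYYYYYYY
YYYYYYYY
YYYYYYYY
YYYYGYYY
YYYYYYYB
After op 6 paint(4,5,K):
YYYRWYYY
YYYRRYYY
YYYRRYYY
YYYRRYYY
YYYYYKYY
YYYYYYYY
YYYYYYYY
YYYYGYYY
YYYYYYYB

Answer: YYYRWYYY
YYYRRYYY
YYYRRYYY
YYYRRYYY
YYYYYKYY
YYYYYYYY
YYYYYYYY
YYYYGYYY
YYYYYYYB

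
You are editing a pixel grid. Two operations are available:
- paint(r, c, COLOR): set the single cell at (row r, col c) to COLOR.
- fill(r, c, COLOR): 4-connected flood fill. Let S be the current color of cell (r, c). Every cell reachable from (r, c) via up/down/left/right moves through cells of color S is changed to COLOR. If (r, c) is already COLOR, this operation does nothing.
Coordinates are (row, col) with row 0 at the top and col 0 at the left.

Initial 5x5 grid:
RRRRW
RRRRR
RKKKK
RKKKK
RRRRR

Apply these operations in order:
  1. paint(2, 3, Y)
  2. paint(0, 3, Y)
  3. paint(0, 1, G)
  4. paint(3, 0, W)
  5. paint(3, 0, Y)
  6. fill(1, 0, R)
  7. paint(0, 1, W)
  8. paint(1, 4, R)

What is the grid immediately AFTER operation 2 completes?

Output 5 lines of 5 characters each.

Answer: RRRYW
RRRRR
RKKYK
RKKKK
RRRRR

Derivation:
After op 1 paint(2,3,Y):
RRRRW
RRRRR
RKKYK
RKKKK
RRRRR
After op 2 paint(0,3,Y):
RRRYW
RRRRR
RKKYK
RKKKK
RRRRR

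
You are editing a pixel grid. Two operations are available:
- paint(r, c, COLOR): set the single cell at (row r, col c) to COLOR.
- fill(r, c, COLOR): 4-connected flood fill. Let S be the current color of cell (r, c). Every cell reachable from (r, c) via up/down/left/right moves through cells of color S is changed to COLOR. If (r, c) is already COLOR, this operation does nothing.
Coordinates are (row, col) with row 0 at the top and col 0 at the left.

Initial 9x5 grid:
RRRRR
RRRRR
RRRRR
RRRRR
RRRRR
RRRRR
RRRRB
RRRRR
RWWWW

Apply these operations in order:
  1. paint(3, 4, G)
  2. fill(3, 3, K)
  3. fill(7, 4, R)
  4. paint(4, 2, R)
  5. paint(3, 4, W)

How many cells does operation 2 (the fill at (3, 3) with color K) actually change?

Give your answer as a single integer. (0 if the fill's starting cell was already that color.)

Answer: 39

Derivation:
After op 1 paint(3,4,G):
RRRRR
RRRRR
RRRRR
RRRRG
RRRRR
RRRRR
RRRRB
RRRRR
RWWWW
After op 2 fill(3,3,K) [39 cells changed]:
KKKKK
KKKKK
KKKKK
KKKKG
KKKKK
KKKKK
KKKKB
KKKKK
KWWWW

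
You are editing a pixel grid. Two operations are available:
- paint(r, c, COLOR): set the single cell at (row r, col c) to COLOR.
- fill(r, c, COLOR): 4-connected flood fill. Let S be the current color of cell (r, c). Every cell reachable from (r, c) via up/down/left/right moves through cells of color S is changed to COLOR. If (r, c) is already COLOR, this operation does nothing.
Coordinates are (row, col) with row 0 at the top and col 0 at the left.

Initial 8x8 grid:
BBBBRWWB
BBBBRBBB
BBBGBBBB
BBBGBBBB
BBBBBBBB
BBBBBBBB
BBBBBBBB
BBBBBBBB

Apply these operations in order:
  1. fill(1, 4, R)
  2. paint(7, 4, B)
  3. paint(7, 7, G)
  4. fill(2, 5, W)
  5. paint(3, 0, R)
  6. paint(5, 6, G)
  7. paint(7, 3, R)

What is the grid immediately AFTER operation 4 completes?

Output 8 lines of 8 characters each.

After op 1 fill(1,4,R) [0 cells changed]:
BBBBRWWB
BBBBRBBB
BBBGBBBB
BBBGBBBB
BBBBBBBB
BBBBBBBB
BBBBBBBB
BBBBBBBB
After op 2 paint(7,4,B):
BBBBRWWB
BBBBRBBB
BBBGBBBB
BBBGBBBB
BBBBBBBB
BBBBBBBB
BBBBBBBB
BBBBBBBB
After op 3 paint(7,7,G):
BBBBRWWB
BBBBRBBB
BBBGBBBB
BBBGBBBB
BBBBBBBB
BBBBBBBB
BBBBBBBB
BBBBBBBG
After op 4 fill(2,5,W) [57 cells changed]:
WWWWRWWW
WWWWRWWW
WWWGWWWW
WWWGWWWW
WWWWWWWW
WWWWWWWW
WWWWWWWW
WWWWWWWG

Answer: WWWWRWWW
WWWWRWWW
WWWGWWWW
WWWGWWWW
WWWWWWWW
WWWWWWWW
WWWWWWWW
WWWWWWWG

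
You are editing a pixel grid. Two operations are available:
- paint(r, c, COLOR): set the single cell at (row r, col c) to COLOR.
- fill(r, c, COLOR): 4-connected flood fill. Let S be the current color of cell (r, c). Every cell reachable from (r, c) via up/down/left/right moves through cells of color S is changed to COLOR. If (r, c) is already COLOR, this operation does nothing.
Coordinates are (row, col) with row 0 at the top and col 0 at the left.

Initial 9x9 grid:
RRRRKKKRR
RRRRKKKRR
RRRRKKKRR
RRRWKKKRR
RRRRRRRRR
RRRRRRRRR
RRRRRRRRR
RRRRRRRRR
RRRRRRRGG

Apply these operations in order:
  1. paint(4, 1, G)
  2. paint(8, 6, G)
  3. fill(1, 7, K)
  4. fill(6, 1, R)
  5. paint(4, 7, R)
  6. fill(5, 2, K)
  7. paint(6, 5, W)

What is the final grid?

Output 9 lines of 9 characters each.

Answer: KKKKKKKKK
KKKKKKKKK
KKKKKKKKK
KKKWKKKKK
KGKKKKKKK
KKKKKKKKK
KKKKKWKKK
KKKKKKKKK
KKKKKKGGG

Derivation:
After op 1 paint(4,1,G):
RRRRKKKRR
RRRRKKKRR
RRRRKKKRR
RRRWKKKRR
RGRRRRRRR
RRRRRRRRR
RRRRRRRRR
RRRRRRRRR
RRRRRRRGG
After op 2 paint(8,6,G):
RRRRKKKRR
RRRRKKKRR
RRRRKKKRR
RRRWKKKRR
RGRRRRRRR
RRRRRRRRR
RRRRRRRRR
RRRRRRRRR
RRRRRRGGG
After op 3 fill(1,7,K) [64 cells changed]:
KKKKKKKKK
KKKKKKKKK
KKKKKKKKK
KKKWKKKKK
KGKKKKKKK
KKKKKKKKK
KKKKKKKKK
KKKKKKKKK
KKKKKKGGG
After op 4 fill(6,1,R) [76 cells changed]:
RRRRRRRRR
RRRRRRRRR
RRRRRRRRR
RRRWRRRRR
RGRRRRRRR
RRRRRRRRR
RRRRRRRRR
RRRRRRRRR
RRRRRRGGG
After op 5 paint(4,7,R):
RRRRRRRRR
RRRRRRRRR
RRRRRRRRR
RRRWRRRRR
RGRRRRRRR
RRRRRRRRR
RRRRRRRRR
RRRRRRRRR
RRRRRRGGG
After op 6 fill(5,2,K) [76 cells changed]:
KKKKKKKKK
KKKKKKKKK
KKKKKKKKK
KKKWKKKKK
KGKKKKKKK
KKKKKKKKK
KKKKKKKKK
KKKKKKKKK
KKKKKKGGG
After op 7 paint(6,5,W):
KKKKKKKKK
KKKKKKKKK
KKKKKKKKK
KKKWKKKKK
KGKKKKKKK
KKKKKKKKK
KKKKKWKKK
KKKKKKKKK
KKKKKKGGG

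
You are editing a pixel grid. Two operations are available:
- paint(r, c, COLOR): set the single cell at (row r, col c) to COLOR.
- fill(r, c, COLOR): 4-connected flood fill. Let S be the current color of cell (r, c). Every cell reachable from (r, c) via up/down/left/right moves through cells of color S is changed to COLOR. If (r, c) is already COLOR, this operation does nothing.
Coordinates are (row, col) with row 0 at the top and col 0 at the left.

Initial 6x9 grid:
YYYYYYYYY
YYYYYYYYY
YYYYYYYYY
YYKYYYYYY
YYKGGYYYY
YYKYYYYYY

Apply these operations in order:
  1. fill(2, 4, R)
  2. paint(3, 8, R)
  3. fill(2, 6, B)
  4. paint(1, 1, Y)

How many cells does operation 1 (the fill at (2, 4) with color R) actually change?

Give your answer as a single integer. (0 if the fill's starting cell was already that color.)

After op 1 fill(2,4,R) [49 cells changed]:
RRRRRRRRR
RRRRRRRRR
RRRRRRRRR
RRKRRRRRR
RRKGGRRRR
RRKRRRRRR

Answer: 49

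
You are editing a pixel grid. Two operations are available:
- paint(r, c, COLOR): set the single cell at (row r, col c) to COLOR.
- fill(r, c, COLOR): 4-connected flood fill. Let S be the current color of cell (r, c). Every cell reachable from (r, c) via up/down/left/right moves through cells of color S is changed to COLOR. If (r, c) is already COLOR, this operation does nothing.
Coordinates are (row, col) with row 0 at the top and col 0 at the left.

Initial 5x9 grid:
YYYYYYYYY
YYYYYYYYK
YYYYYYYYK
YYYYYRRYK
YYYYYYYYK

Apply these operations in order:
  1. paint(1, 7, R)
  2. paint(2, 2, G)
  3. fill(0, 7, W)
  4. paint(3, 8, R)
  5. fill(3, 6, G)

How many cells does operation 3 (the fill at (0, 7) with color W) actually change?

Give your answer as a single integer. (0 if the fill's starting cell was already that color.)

After op 1 paint(1,7,R):
YYYYYYYYY
YYYYYYYRK
YYYYYYYYK
YYYYYRRYK
YYYYYYYYK
After op 2 paint(2,2,G):
YYYYYYYYY
YYYYYYYRK
YYGYYYYYK
YYYYYRRYK
YYYYYYYYK
After op 3 fill(0,7,W) [37 cells changed]:
WWWWWWWWW
WWWWWWWRK
WWGWWWWWK
WWWWWRRWK
WWWWWWWWK

Answer: 37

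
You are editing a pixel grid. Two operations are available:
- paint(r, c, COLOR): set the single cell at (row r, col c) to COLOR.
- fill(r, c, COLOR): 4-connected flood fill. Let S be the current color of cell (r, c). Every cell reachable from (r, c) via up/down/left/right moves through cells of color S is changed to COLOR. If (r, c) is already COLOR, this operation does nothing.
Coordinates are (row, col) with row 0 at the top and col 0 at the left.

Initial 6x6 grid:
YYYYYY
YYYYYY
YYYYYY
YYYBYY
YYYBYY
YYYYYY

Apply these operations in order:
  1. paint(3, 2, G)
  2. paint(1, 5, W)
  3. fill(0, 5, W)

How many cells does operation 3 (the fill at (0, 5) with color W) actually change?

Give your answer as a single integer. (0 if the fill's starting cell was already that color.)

Answer: 32

Derivation:
After op 1 paint(3,2,G):
YYYYYY
YYYYYY
YYYYYY
YYGBYY
YYYBYY
YYYYYY
After op 2 paint(1,5,W):
YYYYYY
YYYYYW
YYYYYY
YYGBYY
YYYBYY
YYYYYY
After op 3 fill(0,5,W) [32 cells changed]:
WWWWWW
WWWWWW
WWWWWW
WWGBWW
WWWBWW
WWWWWW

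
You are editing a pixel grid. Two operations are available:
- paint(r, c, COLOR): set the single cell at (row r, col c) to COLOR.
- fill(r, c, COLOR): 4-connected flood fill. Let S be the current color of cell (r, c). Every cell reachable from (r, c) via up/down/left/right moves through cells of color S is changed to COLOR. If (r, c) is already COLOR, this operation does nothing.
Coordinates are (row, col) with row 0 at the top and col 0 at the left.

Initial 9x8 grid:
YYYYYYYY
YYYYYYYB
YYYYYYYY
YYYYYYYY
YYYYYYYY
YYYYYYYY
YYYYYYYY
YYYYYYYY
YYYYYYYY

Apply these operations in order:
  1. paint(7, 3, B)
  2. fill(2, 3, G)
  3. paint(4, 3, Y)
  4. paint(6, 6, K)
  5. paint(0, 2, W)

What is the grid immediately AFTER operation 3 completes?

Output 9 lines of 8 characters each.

Answer: GGGGGGGG
GGGGGGGB
GGGGGGGG
GGGGGGGG
GGGYGGGG
GGGGGGGG
GGGGGGGG
GGGBGGGG
GGGGGGGG

Derivation:
After op 1 paint(7,3,B):
YYYYYYYY
YYYYYYYB
YYYYYYYY
YYYYYYYY
YYYYYYYY
YYYYYYYY
YYYYYYYY
YYYBYYYY
YYYYYYYY
After op 2 fill(2,3,G) [70 cells changed]:
GGGGGGGG
GGGGGGGB
GGGGGGGG
GGGGGGGG
GGGGGGGG
GGGGGGGG
GGGGGGGG
GGGBGGGG
GGGGGGGG
After op 3 paint(4,3,Y):
GGGGGGGG
GGGGGGGB
GGGGGGGG
GGGGGGGG
GGGYGGGG
GGGGGGGG
GGGGGGGG
GGGBGGGG
GGGGGGGG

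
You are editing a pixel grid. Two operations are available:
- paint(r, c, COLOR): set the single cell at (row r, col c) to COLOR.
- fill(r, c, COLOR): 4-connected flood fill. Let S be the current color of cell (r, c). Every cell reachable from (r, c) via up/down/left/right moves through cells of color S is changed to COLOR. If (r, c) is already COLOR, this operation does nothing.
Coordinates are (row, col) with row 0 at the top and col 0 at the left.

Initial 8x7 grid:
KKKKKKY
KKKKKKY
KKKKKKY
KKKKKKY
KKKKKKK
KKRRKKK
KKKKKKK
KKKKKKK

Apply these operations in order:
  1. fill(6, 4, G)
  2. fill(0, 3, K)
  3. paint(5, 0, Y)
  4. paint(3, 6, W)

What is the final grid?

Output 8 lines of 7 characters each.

After op 1 fill(6,4,G) [50 cells changed]:
GGGGGGY
GGGGGGY
GGGGGGY
GGGGGGY
GGGGGGG
GGRRGGG
GGGGGGG
GGGGGGG
After op 2 fill(0,3,K) [50 cells changed]:
KKKKKKY
KKKKKKY
KKKKKKY
KKKKKKY
KKKKKKK
KKRRKKK
KKKKKKK
KKKKKKK
After op 3 paint(5,0,Y):
KKKKKKY
KKKKKKY
KKKKKKY
KKKKKKY
KKKKKKK
YKRRKKK
KKKKKKK
KKKKKKK
After op 4 paint(3,6,W):
KKKKKKY
KKKKKKY
KKKKKKY
KKKKKKW
KKKKKKK
YKRRKKK
KKKKKKK
KKKKKKK

Answer: KKKKKKY
KKKKKKY
KKKKKKY
KKKKKKW
KKKKKKK
YKRRKKK
KKKKKKK
KKKKKKK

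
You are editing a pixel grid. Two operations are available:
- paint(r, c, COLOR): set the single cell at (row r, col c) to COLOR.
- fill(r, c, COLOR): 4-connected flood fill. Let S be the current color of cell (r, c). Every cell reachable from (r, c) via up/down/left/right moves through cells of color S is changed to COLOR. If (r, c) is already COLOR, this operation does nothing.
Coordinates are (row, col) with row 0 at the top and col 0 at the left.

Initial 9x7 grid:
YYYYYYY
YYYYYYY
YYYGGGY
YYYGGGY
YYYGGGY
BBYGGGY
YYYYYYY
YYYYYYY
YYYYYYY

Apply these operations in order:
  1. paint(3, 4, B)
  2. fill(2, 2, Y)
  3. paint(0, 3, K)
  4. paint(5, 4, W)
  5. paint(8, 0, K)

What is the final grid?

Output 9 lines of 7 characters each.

After op 1 paint(3,4,B):
YYYYYYY
YYYYYYY
YYYGGGY
YYYGBGY
YYYGGGY
BBYGGGY
YYYYYYY
YYYYYYY
YYYYYYY
After op 2 fill(2,2,Y) [0 cells changed]:
YYYYYYY
YYYYYYY
YYYGGGY
YYYGBGY
YYYGGGY
BBYGGGY
YYYYYYY
YYYYYYY
YYYYYYY
After op 3 paint(0,3,K):
YYYKYYY
YYYYYYY
YYYGGGY
YYYGBGY
YYYGGGY
BBYGGGY
YYYYYYY
YYYYYYY
YYYYYYY
After op 4 paint(5,4,W):
YYYKYYY
YYYYYYY
YYYGGGY
YYYGBGY
YYYGGGY
BBYGWGY
YYYYYYY
YYYYYYY
YYYYYYY
After op 5 paint(8,0,K):
YYYKYYY
YYYYYYY
YYYGGGY
YYYGBGY
YYYGGGY
BBYGWGY
YYYYYYY
YYYYYYY
KYYYYYY

Answer: YYYKYYY
YYYYYYY
YYYGGGY
YYYGBGY
YYYGGGY
BBYGWGY
YYYYYYY
YYYYYYY
KYYYYYY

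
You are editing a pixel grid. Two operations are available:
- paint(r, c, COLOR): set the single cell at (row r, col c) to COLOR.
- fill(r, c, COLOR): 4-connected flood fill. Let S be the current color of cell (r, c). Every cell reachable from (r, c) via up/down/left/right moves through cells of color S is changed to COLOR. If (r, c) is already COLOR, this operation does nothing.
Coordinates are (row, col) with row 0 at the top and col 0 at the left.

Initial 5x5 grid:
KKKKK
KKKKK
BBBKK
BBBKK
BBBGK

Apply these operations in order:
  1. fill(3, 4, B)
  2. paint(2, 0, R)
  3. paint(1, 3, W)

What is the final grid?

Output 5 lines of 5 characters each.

After op 1 fill(3,4,B) [15 cells changed]:
BBBBB
BBBBB
BBBBB
BBBBB
BBBGB
After op 2 paint(2,0,R):
BBBBB
BBBBB
RBBBB
BBBBB
BBBGB
After op 3 paint(1,3,W):
BBBBB
BBBWB
RBBBB
BBBBB
BBBGB

Answer: BBBBB
BBBWB
RBBBB
BBBBB
BBBGB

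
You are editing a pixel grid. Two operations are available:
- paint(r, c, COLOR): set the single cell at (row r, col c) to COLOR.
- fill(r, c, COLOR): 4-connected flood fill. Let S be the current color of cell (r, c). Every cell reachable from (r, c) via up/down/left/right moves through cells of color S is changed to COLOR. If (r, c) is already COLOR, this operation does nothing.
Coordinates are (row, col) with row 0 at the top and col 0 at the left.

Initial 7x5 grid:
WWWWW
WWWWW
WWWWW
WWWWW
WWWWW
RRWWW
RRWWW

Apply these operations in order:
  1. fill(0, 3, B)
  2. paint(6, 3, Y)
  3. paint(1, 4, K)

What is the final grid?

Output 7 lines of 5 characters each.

Answer: BBBBB
BBBBK
BBBBB
BBBBB
BBBBB
RRBBB
RRBYB

Derivation:
After op 1 fill(0,3,B) [31 cells changed]:
BBBBB
BBBBB
BBBBB
BBBBB
BBBBB
RRBBB
RRBBB
After op 2 paint(6,3,Y):
BBBBB
BBBBB
BBBBB
BBBBB
BBBBB
RRBBB
RRBYB
After op 3 paint(1,4,K):
BBBBB
BBBBK
BBBBB
BBBBB
BBBBB
RRBBB
RRBYB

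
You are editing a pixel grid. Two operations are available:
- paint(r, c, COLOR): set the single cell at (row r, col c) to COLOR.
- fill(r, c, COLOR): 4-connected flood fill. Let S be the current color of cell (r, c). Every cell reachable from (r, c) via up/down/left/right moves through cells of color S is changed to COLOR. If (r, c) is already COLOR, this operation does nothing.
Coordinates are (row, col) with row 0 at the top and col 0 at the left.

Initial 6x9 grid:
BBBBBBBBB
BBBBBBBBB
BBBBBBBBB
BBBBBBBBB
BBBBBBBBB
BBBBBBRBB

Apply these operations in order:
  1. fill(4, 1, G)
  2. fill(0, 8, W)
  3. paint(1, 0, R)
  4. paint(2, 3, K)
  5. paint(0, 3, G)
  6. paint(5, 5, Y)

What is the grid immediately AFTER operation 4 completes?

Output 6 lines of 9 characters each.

After op 1 fill(4,1,G) [53 cells changed]:
GGGGGGGGG
GGGGGGGGG
GGGGGGGGG
GGGGGGGGG
GGGGGGGGG
GGGGGGRGG
After op 2 fill(0,8,W) [53 cells changed]:
WWWWWWWWW
WWWWWWWWW
WWWWWWWWW
WWWWWWWWW
WWWWWWWWW
WWWWWWRWW
After op 3 paint(1,0,R):
WWWWWWWWW
RWWWWWWWW
WWWWWWWWW
WWWWWWWWW
WWWWWWWWW
WWWWWWRWW
After op 4 paint(2,3,K):
WWWWWWWWW
RWWWWWWWW
WWWKWWWWW
WWWWWWWWW
WWWWWWWWW
WWWWWWRWW

Answer: WWWWWWWWW
RWWWWWWWW
WWWKWWWWW
WWWWWWWWW
WWWWWWWWW
WWWWWWRWW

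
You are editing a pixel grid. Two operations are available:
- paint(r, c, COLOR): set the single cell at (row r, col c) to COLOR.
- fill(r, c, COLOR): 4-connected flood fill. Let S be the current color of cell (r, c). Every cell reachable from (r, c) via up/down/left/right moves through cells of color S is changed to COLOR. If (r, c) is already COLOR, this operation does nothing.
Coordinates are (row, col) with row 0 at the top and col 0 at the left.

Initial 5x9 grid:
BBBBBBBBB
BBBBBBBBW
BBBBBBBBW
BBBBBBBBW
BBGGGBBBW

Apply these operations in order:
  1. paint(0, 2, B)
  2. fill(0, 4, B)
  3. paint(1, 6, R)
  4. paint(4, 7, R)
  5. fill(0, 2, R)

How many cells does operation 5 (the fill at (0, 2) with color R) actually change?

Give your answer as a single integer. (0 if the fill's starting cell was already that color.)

After op 1 paint(0,2,B):
BBBBBBBBB
BBBBBBBBW
BBBBBBBBW
BBBBBBBBW
BBGGGBBBW
After op 2 fill(0,4,B) [0 cells changed]:
BBBBBBBBB
BBBBBBBBW
BBBBBBBBW
BBBBBBBBW
BBGGGBBBW
After op 3 paint(1,6,R):
BBBBBBBBB
BBBBBBRBW
BBBBBBBBW
BBBBBBBBW
BBGGGBBBW
After op 4 paint(4,7,R):
BBBBBBBBB
BBBBBBRBW
BBBBBBBBW
BBBBBBBBW
BBGGGBBRW
After op 5 fill(0,2,R) [36 cells changed]:
RRRRRRRRR
RRRRRRRRW
RRRRRRRRW
RRRRRRRRW
RRGGGRRRW

Answer: 36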